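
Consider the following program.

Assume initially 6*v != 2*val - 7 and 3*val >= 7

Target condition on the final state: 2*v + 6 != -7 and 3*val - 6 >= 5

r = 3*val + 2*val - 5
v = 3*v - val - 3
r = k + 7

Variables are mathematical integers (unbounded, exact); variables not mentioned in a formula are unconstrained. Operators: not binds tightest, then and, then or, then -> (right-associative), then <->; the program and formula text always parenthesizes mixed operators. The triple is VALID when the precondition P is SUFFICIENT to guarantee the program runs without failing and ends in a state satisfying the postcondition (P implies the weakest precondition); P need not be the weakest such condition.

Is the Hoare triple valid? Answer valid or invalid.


Working backward. After the program, the postcondition 2*v + 6 != -7 and 3*val - 6 >= 5 must hold; in canonical form it is 2*v != -13 and 3*val >= 11.
Before r := k + 7: 2*v != -13 and 3*val >= 11
Before v := 3*v - val - 3: 6*v != 2*val - 7 and 3*val >= 11
Before r := 3*val + 2*val - 5: 6*v != 2*val - 7 and 3*val >= 11
The weakest precondition is 6*v != 2*val - 7 and 3*val >= 11.
Check whether 6*v != 2*val - 7 and 3*val >= 7 implies it.
Countermodel: at the initial state v = 0, val = 3, the precondition holds but the weakest precondition fails.
Answer: invalid


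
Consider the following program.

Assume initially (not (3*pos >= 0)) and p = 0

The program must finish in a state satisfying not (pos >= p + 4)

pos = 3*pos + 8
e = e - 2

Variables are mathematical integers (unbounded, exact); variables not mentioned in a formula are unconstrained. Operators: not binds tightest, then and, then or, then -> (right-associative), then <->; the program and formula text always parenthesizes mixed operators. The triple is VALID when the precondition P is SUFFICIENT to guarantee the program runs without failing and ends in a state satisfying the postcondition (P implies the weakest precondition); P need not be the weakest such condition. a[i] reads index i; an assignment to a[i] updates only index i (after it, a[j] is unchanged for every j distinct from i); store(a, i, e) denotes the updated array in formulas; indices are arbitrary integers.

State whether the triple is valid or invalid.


Working backward. After the program, not (pos >= p + 4) must hold.
Before e := e - 2: not (pos >= p + 4)
Before pos := 3*pos + 8: not (3*pos >= p - 4)
The weakest precondition is not (3*pos >= p - 4).
Check whether (not (3*pos >= 0)) and p = 0 implies it.
Countermodel: at the initial state p = 0, pos = -1, the precondition holds but the weakest precondition fails.
Answer: invalid


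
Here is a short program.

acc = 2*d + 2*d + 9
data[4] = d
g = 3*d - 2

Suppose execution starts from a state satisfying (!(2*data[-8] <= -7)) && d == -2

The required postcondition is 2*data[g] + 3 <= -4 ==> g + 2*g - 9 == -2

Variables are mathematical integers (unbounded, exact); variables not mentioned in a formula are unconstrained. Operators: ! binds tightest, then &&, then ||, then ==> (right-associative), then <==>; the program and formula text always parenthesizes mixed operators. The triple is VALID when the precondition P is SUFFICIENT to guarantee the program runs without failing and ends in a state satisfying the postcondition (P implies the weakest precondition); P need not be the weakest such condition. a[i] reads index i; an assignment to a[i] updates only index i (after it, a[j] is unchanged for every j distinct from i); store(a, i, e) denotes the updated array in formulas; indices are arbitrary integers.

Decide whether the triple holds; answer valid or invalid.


Working backward. After the program, the postcondition 2*data[g] + 3 <= -4 ==> g + 2*g - 9 == -2 must hold; in canonical form it is 2*data[g] <= -7 ==> 3*g == 7.
Before g := 3*d - 2: 2*data[3*d - 2] <= -7 ==> 9*d == 13
Before data[4] := d: 2*store(data, 4, d)[3*d - 2] <= -7 ==> 9*d == 13
Before acc := 2*d + 2*d + 9: 2*store(data, 4, d)[3*d - 2] <= -7 ==> 9*d == 13
The weakest precondition is 2*store(data, 4, d)[3*d - 2] <= -7 ==> 9*d == 13.
Check whether (!(2*data[-8] <= -7)) && d == -2 implies it.
Every state satisfying the precondition satisfies the weakest precondition: the implication holds.
Answer: valid


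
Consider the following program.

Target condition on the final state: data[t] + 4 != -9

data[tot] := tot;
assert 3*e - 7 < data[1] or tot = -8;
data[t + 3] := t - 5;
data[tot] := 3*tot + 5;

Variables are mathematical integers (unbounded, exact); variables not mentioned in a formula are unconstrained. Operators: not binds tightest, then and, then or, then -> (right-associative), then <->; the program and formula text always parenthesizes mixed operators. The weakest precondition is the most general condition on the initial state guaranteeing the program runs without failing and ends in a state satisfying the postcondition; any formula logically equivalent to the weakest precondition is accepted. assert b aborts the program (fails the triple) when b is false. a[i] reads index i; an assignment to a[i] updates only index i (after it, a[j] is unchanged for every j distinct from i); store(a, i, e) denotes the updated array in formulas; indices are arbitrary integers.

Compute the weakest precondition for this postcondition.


Working backward. After the program, the postcondition data[t] + 4 != -9 must hold; in canonical form it is data[t] != -13.
Before data[tot] := 3*tot + 5: store(data, tot, 3*tot + 5)[t] != -13
Before data[t + 3] := t - 5: store(store(data, t + 3, t - 5), tot, 3*tot + 5)[t] != -13
Before assert 3*e - 7 < data[1] or tot = -8: (3*e < data[1] + 7 or tot = -8) and store(store(data, t + 3, t - 5), tot, 3*tot + 5)[t] != -13
Before data[tot] := tot: (3*e < store(data, tot, tot)[1] + 7 or tot = -8) and store(store(store(data, tot, tot), t + 3, t - 5), tot, 3*tot + 5)[t] != -13
Answer: WP = (3*e < store(data, tot, tot)[1] + 7 or tot = -8) and store(store(store(data, tot, tot), t + 3, t - 5), tot, 3*tot + 5)[t] != -13


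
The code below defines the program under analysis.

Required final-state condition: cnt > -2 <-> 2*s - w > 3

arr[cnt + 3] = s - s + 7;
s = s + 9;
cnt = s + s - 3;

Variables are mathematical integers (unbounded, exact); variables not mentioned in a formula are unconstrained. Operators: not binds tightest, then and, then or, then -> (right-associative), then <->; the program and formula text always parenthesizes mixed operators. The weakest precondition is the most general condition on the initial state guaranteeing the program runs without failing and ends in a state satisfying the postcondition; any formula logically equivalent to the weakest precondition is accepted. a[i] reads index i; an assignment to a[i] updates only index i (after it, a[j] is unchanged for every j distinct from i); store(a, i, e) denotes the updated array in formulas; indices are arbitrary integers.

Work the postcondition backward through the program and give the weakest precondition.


Working backward. After the program, the postcondition cnt > -2 <-> 2*s - w > 3 must hold; in canonical form it is cnt > -2 <-> 2*s > w + 3.
Before cnt := s + s - 3: 2*s > 1 <-> 2*s > w + 3
Before s := s + 9: 2*s > -17 <-> 2*s > w - 15
Before arr[cnt + 3] := s - s + 7: 2*s > -17 <-> 2*s > w - 15
Answer: WP = 2*s > -17 <-> 2*s > w - 15


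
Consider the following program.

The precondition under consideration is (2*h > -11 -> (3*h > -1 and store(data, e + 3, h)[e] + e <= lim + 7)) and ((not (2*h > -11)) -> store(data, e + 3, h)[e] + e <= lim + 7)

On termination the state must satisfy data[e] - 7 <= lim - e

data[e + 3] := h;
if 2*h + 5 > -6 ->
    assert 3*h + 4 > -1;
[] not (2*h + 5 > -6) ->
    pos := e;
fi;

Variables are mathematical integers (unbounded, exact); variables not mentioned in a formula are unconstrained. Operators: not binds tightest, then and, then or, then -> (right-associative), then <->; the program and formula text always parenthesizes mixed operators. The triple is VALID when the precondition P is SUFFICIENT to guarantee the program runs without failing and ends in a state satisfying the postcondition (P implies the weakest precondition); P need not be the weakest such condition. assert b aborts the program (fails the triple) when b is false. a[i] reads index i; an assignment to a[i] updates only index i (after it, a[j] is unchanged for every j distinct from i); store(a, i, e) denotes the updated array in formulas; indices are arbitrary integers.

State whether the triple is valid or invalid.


Working backward. After the program, the postcondition data[e] - 7 <= lim - e must hold; in canonical form it is data[e] + e <= lim + 7.
Then branch requires 3*h > -5 and data[e] + e <= lim + 7; else branch requires data[e] + e <= lim + 7.
Before the if: (2*h > -11 -> (3*h > -5 and data[e] + e <= lim + 7)) and ((not (2*h > -11)) -> data[e] + e <= lim + 7)
Before data[e + 3] := h: (2*h > -11 -> (3*h > -5 and store(data, e + 3, h)[e] + e <= lim + 7)) and ((not (2*h > -11)) -> store(data, e + 3, h)[e] + e <= lim + 7)
The weakest precondition is (2*h > -11 -> (3*h > -5 and store(data, e + 3, h)[e] + e <= lim + 7)) and ((not (2*h > -11)) -> store(data, e + 3, h)[e] + e <= lim + 7).
Check whether (2*h > -11 -> (3*h > -1 and store(data, e + 3, h)[e] + e <= lim + 7)) and ((not (2*h > -11)) -> store(data, e + 3, h)[e] + e <= lim + 7) implies it.
Every state satisfying the precondition satisfies the weakest precondition: the implication holds.
Answer: valid


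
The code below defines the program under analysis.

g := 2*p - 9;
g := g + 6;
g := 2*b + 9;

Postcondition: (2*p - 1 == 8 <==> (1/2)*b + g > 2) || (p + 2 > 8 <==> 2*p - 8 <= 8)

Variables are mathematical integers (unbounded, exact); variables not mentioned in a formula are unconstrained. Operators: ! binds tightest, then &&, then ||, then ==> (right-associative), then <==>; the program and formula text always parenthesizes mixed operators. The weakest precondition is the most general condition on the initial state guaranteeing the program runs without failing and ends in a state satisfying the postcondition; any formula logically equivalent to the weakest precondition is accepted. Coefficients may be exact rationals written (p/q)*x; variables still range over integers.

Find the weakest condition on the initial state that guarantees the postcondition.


Working backward. After the program, the postcondition (2*p - 1 == 8 <==> (1/2)*b + g > 2) || (p + 2 > 8 <==> 2*p - 8 <= 8) must hold; in canonical form it is (2*p == 9 <==> (1/2)*b + g > 2) || (p > 6 <==> 2*p <= 16).
Before g := 2*b + 9: (2*p == 9 <==> (5/2)*b > -7) || (p > 6 <==> 2*p <= 16)
Before g := g + 6: (2*p == 9 <==> (5/2)*b > -7) || (p > 6 <==> 2*p <= 16)
Before g := 2*p - 9: (2*p == 9 <==> (5/2)*b > -7) || (p > 6 <==> 2*p <= 16)
Answer: WP = (2*p == 9 <==> (5/2)*b > -7) || (p > 6 <==> 2*p <= 16)


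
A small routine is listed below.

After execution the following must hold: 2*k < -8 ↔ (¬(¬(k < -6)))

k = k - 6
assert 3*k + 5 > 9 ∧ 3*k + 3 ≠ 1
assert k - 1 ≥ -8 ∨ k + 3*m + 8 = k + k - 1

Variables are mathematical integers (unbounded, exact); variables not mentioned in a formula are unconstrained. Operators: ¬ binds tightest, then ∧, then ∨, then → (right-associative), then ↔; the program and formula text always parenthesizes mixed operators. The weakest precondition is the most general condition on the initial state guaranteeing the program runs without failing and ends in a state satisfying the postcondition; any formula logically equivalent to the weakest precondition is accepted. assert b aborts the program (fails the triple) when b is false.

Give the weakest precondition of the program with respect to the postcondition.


Working backward. After the program, the postcondition 2*k < -8 ↔ (¬(¬(k < -6))) must hold; in canonical form it is 2*k < -8 ↔ k < -6.
Before assert k - 1 ≥ -8 ∨ k + 3*m + 8 = k + k - 1: (k ≥ -7 ∨ 3*m = k - 9) ∧ (2*k < -8 ↔ k < -6)
Before assert 3*k + 5 > 9 ∧ 3*k + 3 ≠ 1: 3*k > 4 ∧ 3*k ≠ -2 ∧ (k ≥ -7 ∨ 3*m = k - 9) ∧ (2*k < -8 ↔ k < -6)
Before k := k - 6: 3*k > 22 ∧ 3*k ≠ 16 ∧ (k ≥ -1 ∨ 3*m = k - 15) ∧ (2*k < 4 ↔ k < 0)
Answer: WP = 3*k > 22 ∧ 3*k ≠ 16 ∧ (k ≥ -1 ∨ 3*m = k - 15) ∧ (2*k < 4 ↔ k < 0)


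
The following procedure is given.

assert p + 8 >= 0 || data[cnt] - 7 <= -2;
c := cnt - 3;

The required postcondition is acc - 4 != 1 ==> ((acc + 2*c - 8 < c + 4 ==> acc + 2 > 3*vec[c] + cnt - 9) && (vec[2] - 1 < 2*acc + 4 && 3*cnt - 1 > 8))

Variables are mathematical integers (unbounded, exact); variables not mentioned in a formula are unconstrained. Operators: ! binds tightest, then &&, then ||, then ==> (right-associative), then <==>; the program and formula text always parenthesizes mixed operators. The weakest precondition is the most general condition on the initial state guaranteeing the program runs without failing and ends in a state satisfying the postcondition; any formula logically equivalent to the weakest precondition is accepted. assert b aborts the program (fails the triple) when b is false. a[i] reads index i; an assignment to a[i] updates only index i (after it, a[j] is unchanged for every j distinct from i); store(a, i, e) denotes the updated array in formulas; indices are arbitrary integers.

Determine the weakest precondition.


Working backward. After the program, the postcondition acc - 4 != 1 ==> ((acc + 2*c - 8 < c + 4 ==> acc + 2 > 3*vec[c] + cnt - 9) && (vec[2] - 1 < 2*acc + 4 && 3*cnt - 1 > 8)) must hold; in canonical form it is acc != 5 ==> ((acc + c < 12 ==> acc > 3*vec[c] + cnt - 11) && vec[2] < 2*acc + 5 && 3*cnt > 9).
Before c := cnt - 3: acc != 5 ==> ((acc + cnt < 15 ==> acc > 3*vec[cnt - 3] + cnt - 11) && vec[2] < 2*acc + 5 && 3*cnt > 9)
Before assert p + 8 >= 0 || data[cnt] - 7 <= -2: (p >= -8 || data[cnt] <= 5) && (acc != 5 ==> ((acc + cnt < 15 ==> acc > 3*vec[cnt - 3] + cnt - 11) && vec[2] < 2*acc + 5 && 3*cnt > 9))
Answer: WP = (p >= -8 || data[cnt] <= 5) && (acc != 5 ==> ((acc + cnt < 15 ==> acc > 3*vec[cnt - 3] + cnt - 11) && vec[2] < 2*acc + 5 && 3*cnt > 9))


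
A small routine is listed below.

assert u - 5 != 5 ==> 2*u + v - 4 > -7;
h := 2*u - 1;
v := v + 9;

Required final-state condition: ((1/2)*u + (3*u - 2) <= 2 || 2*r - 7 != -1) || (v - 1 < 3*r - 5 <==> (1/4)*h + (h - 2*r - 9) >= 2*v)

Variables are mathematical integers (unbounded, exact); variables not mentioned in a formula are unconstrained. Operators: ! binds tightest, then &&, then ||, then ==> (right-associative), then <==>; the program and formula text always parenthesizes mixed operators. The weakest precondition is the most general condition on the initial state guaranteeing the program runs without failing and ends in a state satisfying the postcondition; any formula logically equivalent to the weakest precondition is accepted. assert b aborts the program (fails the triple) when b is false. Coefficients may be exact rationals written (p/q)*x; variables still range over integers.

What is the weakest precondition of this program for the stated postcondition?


Working backward. After the program, the postcondition ((1/2)*u + (3*u - 2) <= 2 || 2*r - 7 != -1) || (v - 1 < 3*r - 5 <==> (1/4)*h + (h - 2*r - 9) >= 2*v) must hold; in canonical form it is (7/2)*u <= 4 || 2*r != 6 || (v < 3*r - 4 <==> (5/4)*h >= 2*r + 2*v + 9).
Before v := v + 9: (7/2)*u <= 4 || 2*r != 6 || (v < 3*r - 13 <==> (5/4)*h >= 2*r + 2*v + 27)
Before h := 2*u - 1: (7/2)*u <= 4 || 2*r != 6 || (v < 3*r - 13 <==> (5/2)*u >= 2*r + 2*v + 113/4)
Before assert u - 5 != 5 ==> 2*u + v - 4 > -7: (u != 10 ==> 2*u + v > -3) && ((7/2)*u <= 4 || 2*r != 6 || (v < 3*r - 13 <==> (5/2)*u >= 2*r + 2*v + 113/4))
Answer: WP = (u != 10 ==> 2*u + v > -3) && ((7/2)*u <= 4 || 2*r != 6 || (v < 3*r - 13 <==> (5/2)*u >= 2*r + 2*v + 113/4))


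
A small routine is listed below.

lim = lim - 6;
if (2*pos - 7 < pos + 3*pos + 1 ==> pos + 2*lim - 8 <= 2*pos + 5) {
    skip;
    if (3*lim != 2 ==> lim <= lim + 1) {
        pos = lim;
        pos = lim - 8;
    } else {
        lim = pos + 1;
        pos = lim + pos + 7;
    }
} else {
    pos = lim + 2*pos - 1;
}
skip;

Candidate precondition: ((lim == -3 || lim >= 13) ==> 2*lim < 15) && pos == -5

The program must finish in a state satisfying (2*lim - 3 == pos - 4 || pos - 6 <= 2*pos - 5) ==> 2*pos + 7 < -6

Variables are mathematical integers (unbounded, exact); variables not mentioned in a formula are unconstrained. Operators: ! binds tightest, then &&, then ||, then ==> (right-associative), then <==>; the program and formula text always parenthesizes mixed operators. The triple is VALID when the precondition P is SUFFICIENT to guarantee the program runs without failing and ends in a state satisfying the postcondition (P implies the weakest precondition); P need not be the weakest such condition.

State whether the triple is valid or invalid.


Working backward. After the program, the postcondition (2*lim - 3 == pos - 4 || pos - 6 <= 2*pos - 5) ==> 2*pos + 7 < -6 must hold; in canonical form it is (2*lim == pos - 1 || pos >= -1) ==> 2*pos < -13.
Before skip: (2*lim == pos - 1 || pos >= -1) ==> 2*pos < -13
Then branch requires (lim == -9 || lim >= 7) ==> 2*lim < 3; else branch requires (lim == 2*pos - 2 || lim + 2*pos >= 0) ==> 2*lim + 4*pos < -11.
Before the if: ((2*pos > -8 ==> 2*lim <= pos + 13) ==> ((lim == -9 || lim >= 7) ==> 2*lim < 3)) && ((!(2*pos > -8 ==> 2*lim <= pos + 13)) ==> ((lim == 2*pos - 2 || lim + 2*pos >= 0) ==> 2*lim + 4*pos < -11))
Before lim := lim - 6: ((2*pos > -8 ==> 2*lim <= pos + 25) ==> ((lim == -3 || lim >= 13) ==> 2*lim < 15)) && ((!(2*pos > -8 ==> 2*lim <= pos + 25)) ==> ((lim == 2*pos + 4 || lim + 2*pos >= 6) ==> 2*lim + 4*pos < 1))
The weakest precondition is ((2*pos > -8 ==> 2*lim <= pos + 25) ==> ((lim == -3 || lim >= 13) ==> 2*lim < 15)) && ((!(2*pos > -8 ==> 2*lim <= pos + 25)) ==> ((lim == 2*pos + 4 || lim + 2*pos >= 6) ==> 2*lim + 4*pos < 1)).
Check whether ((lim == -3 || lim >= 13) ==> 2*lim < 15) && pos == -5 implies it.
Every state satisfying the precondition satisfies the weakest precondition: the implication holds.
Answer: valid


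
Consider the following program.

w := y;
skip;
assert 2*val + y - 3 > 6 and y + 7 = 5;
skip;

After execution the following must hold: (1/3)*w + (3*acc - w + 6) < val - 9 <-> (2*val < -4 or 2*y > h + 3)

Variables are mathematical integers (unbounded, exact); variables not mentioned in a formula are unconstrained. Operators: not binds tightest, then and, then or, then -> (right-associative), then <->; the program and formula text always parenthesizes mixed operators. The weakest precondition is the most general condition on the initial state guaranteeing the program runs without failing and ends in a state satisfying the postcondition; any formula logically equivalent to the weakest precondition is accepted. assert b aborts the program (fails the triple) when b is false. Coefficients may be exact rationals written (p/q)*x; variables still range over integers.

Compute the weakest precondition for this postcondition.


Working backward. After the program, the postcondition (1/3)*w + (3*acc - w + 6) < val - 9 <-> (2*val < -4 or 2*y > h + 3) must hold; in canonical form it is 3*acc < val + (2/3)*w - 15 <-> (2*val < -4 or 2*y > h + 3).
Before skip: 3*acc < val + (2/3)*w - 15 <-> (2*val < -4 or 2*y > h + 3)
Before assert 2*val + y - 3 > 6 and y + 7 = 5: 2*val + y > 9 and y = -2 and (3*acc < val + (2/3)*w - 15 <-> (2*val < -4 or 2*y > h + 3))
Before skip: 2*val + y > 9 and y = -2 and (3*acc < val + (2/3)*w - 15 <-> (2*val < -4 or 2*y > h + 3))
Before w := y: 2*val + y > 9 and y = -2 and (3*acc < val + (2/3)*y - 15 <-> (2*val < -4 or 2*y > h + 3))
Answer: WP = 2*val + y > 9 and y = -2 and (3*acc < val + (2/3)*y - 15 <-> (2*val < -4 or 2*y > h + 3))


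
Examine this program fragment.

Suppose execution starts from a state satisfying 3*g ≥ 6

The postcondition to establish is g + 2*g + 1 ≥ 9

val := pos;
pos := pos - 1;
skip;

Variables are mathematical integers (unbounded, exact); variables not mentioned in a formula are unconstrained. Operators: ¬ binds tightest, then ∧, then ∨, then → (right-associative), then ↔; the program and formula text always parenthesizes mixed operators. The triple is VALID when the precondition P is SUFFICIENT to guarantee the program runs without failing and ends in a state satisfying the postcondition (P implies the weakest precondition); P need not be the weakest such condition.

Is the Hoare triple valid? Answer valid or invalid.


Working backward. After the program, the postcondition g + 2*g + 1 ≥ 9 must hold; in canonical form it is 3*g ≥ 8.
Before skip: 3*g ≥ 8
Before pos := pos - 1: 3*g ≥ 8
Before val := pos: 3*g ≥ 8
The weakest precondition is 3*g ≥ 8.
Check whether 3*g ≥ 6 implies it.
Countermodel: at the initial state g = 2, the precondition holds but the weakest precondition fails.
Answer: invalid


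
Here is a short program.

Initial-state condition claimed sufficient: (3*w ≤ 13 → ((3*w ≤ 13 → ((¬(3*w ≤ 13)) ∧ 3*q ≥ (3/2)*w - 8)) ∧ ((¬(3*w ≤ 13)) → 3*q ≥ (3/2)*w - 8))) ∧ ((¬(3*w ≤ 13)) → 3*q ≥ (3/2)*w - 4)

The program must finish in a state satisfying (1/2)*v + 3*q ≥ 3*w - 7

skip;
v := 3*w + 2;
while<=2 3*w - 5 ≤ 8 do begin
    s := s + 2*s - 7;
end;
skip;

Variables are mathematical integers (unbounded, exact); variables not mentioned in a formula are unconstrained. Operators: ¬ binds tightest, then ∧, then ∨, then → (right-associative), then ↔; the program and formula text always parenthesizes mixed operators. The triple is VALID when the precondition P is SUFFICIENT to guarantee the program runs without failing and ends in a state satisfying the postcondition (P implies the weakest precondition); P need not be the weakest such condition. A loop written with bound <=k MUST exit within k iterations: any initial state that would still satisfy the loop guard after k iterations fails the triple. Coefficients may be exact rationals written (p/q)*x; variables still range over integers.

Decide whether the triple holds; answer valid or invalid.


Working backward. After the program, the postcondition (1/2)*v + 3*q ≥ 3*w - 7 must hold; in canonical form it is 3*q + (1/2)*v ≥ 3*w - 7.
Before skip: 3*q + (1/2)*v ≥ 3*w - 7
Before the loop (bound <=2), unroll the exhaustion recursion (WP_0 = exit-now case; WP_j = one more guarded iteration, up to j = 2):
  WP_0: (¬(3*w ≤ 13)) ∧ 3*q + (1/2)*v ≥ 3*w - 7
  WP_1: (3*w ≤ 13 → ((¬(3*w ≤ 13)) ∧ 3*q + (1/2)*v ≥ 3*w - 7)) ∧ ((¬(3*w ≤ 13)) → 3*q + (1/2)*v ≥ 3*w - 7)
  WP_2: (3*w ≤ 13 → ((3*w ≤ 13 → ((¬(3*w ≤ 13)) ∧ 3*q + (1/2)*v ≥ 3*w - 7)) ∧ ((¬(3*w ≤ 13)) → 3*q + (1/2)*v ≥ 3*w - 7))) ∧ ((¬(3*w ≤ 13)) → 3*q + (1/2)*v ≥ 3*w - 7)
So before the loop: (3*w ≤ 13 → ((3*w ≤ 13 → ((¬(3*w ≤ 13)) ∧ 3*q + (1/2)*v ≥ 3*w - 7)) ∧ ((¬(3*w ≤ 13)) → 3*q + (1/2)*v ≥ 3*w - 7))) ∧ ((¬(3*w ≤ 13)) → 3*q + (1/2)*v ≥ 3*w - 7)
Before v := 3*w + 2: (3*w ≤ 13 → ((3*w ≤ 13 → ((¬(3*w ≤ 13)) ∧ 3*q ≥ (3/2)*w - 8)) ∧ ((¬(3*w ≤ 13)) → 3*q ≥ (3/2)*w - 8))) ∧ ((¬(3*w ≤ 13)) → 3*q ≥ (3/2)*w - 8)
Before skip: (3*w ≤ 13 → ((3*w ≤ 13 → ((¬(3*w ≤ 13)) ∧ 3*q ≥ (3/2)*w - 8)) ∧ ((¬(3*w ≤ 13)) → 3*q ≥ (3/2)*w - 8))) ∧ ((¬(3*w ≤ 13)) → 3*q ≥ (3/2)*w - 8)
The weakest precondition is (3*w ≤ 13 → ((3*w ≤ 13 → ((¬(3*w ≤ 13)) ∧ 3*q ≥ (3/2)*w - 8)) ∧ ((¬(3*w ≤ 13)) → 3*q ≥ (3/2)*w - 8))) ∧ ((¬(3*w ≤ 13)) → 3*q ≥ (3/2)*w - 8).
Check whether (3*w ≤ 13 → ((3*w ≤ 13 → ((¬(3*w ≤ 13)) ∧ 3*q ≥ (3/2)*w - 8)) ∧ ((¬(3*w ≤ 13)) → 3*q ≥ (3/2)*w - 8))) ∧ ((¬(3*w ≤ 13)) → 3*q ≥ (3/2)*w - 4) implies it.
Every state satisfying the precondition satisfies the weakest precondition: the implication holds.
Answer: valid


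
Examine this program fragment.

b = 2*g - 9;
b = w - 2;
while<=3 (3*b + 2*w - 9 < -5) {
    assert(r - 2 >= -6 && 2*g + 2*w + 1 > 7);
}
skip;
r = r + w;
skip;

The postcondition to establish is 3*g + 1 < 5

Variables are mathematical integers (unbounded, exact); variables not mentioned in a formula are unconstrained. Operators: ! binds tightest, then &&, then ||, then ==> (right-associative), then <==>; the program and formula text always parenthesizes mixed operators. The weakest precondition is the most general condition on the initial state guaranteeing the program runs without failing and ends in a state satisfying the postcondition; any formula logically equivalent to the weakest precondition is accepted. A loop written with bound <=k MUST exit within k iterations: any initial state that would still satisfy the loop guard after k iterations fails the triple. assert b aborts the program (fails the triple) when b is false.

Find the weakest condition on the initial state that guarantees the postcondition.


Working backward. After the program, the postcondition 3*g + 1 < 5 must hold; in canonical form it is 3*g < 4.
Before skip: 3*g < 4
Before r := r + w: 3*g < 4
Before skip: 3*g < 4
Before the loop (bound <=3), unroll the exhaustion recursion (WP_0 = exit-now case; WP_j = one more guarded iteration, up to j = 3):
  WP_0: (!(3*b + 2*w < 4)) && 3*g < 4
  WP_1: (3*b + 2*w < 4 ==> (r >= -4 && 2*g + 2*w > 6 && (!(3*b + 2*w < 4)) && 3*g < 4)) && ((!(3*b + 2*w < 4)) ==> 3*g < 4)
  WP_2: (3*b + 2*w < 4 ==> (r >= -4 && 2*g + 2*w > 6 && (3*b + 2*w < 4 ==> (r >= -4 && 2*g + 2*w > 6 && (!(3*b + 2*w < 4)) && 3*g < 4)) && ((!(3*b + 2*w < 4)) ==> 3*g < 4))) && ((!(3*b + 2*w < 4)) ==> 3*g < 4)
  WP_3: (3*b + 2*w < 4 ==> (r >= -4 && 2*g + 2*w > 6 && (3*b + 2*w < 4 ==> (r >= -4 && 2*g + 2*w > 6 && (3*b + 2*w < 4 ==> (r >= -4 && 2*g + 2*w > 6 && (!(3*b + 2*w < 4)) && 3*g < 4)) && ((!(3*b + 2*w < 4)) ==> 3*g < 4))) && ((!(3*b + 2*w < 4)) ==> 3*g < 4))) && ((!(3*b + 2*w < 4)) ==> 3*g < 4)
So before the loop: (3*b + 2*w < 4 ==> (r >= -4 && 2*g + 2*w > 6 && (3*b + 2*w < 4 ==> (r >= -4 && 2*g + 2*w > 6 && (3*b + 2*w < 4 ==> (r >= -4 && 2*g + 2*w > 6 && (!(3*b + 2*w < 4)) && 3*g < 4)) && ((!(3*b + 2*w < 4)) ==> 3*g < 4))) && ((!(3*b + 2*w < 4)) ==> 3*g < 4))) && ((!(3*b + 2*w < 4)) ==> 3*g < 4)
Before b := w - 2: (5*w < 10 ==> (r >= -4 && 2*g + 2*w > 6 && (5*w < 10 ==> (r >= -4 && 2*g + 2*w > 6 && (5*w < 10 ==> (r >= -4 && 2*g + 2*w > 6 && (!(5*w < 10)) && 3*g < 4)) && ((!(5*w < 10)) ==> 3*g < 4))) && ((!(5*w < 10)) ==> 3*g < 4))) && ((!(5*w < 10)) ==> 3*g < 4)
Before b := 2*g - 9: (5*w < 10 ==> (r >= -4 && 2*g + 2*w > 6 && (5*w < 10 ==> (r >= -4 && 2*g + 2*w > 6 && (5*w < 10 ==> (r >= -4 && 2*g + 2*w > 6 && (!(5*w < 10)) && 3*g < 4)) && ((!(5*w < 10)) ==> 3*g < 4))) && ((!(5*w < 10)) ==> 3*g < 4))) && ((!(5*w < 10)) ==> 3*g < 4)
Answer: WP = (5*w < 10 ==> (r >= -4 && 2*g + 2*w > 6 && (5*w < 10 ==> (r >= -4 && 2*g + 2*w > 6 && (5*w < 10 ==> (r >= -4 && 2*g + 2*w > 6 && (!(5*w < 10)) && 3*g < 4)) && ((!(5*w < 10)) ==> 3*g < 4))) && ((!(5*w < 10)) ==> 3*g < 4))) && ((!(5*w < 10)) ==> 3*g < 4)


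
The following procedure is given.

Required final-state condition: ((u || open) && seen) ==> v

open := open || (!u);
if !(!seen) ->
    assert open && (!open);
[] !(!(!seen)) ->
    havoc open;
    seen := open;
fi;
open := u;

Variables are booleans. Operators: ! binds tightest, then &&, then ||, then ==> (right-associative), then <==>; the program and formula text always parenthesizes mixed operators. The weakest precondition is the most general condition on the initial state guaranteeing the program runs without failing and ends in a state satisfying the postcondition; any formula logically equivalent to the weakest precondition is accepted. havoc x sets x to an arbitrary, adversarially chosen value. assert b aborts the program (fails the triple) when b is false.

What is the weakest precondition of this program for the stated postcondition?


Working backward. After the program, ((u || open) && seen) ==> v must hold.
Before open := u: (u && seen) ==> v
Then branch requires false; else branch requires u ==> v.
Before the if: (!seen) && ((!seen) ==> (u ==> v))
Before open := open || (!u): (!seen) && ((!seen) ==> (u ==> v))
Answer: WP = (!seen) && ((!seen) ==> (u ==> v))


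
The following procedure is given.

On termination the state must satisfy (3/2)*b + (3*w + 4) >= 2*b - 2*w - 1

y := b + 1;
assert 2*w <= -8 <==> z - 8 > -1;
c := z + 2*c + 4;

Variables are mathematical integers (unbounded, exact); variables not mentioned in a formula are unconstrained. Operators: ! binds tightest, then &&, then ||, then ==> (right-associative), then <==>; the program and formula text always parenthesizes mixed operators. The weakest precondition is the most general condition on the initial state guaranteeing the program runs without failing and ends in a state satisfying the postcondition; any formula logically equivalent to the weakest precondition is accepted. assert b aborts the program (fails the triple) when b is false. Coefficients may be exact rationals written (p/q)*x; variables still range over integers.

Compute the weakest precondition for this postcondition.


Working backward. After the program, the postcondition (3/2)*b + (3*w + 4) >= 2*b - 2*w - 1 must hold; in canonical form it is 5*w >= (1/2)*b - 5.
Before c := z + 2*c + 4: 5*w >= (1/2)*b - 5
Before assert 2*w <= -8 <==> z - 8 > -1: (2*w <= -8 <==> z > 7) && 5*w >= (1/2)*b - 5
Before y := b + 1: (2*w <= -8 <==> z > 7) && 5*w >= (1/2)*b - 5
Answer: WP = (2*w <= -8 <==> z > 7) && 5*w >= (1/2)*b - 5


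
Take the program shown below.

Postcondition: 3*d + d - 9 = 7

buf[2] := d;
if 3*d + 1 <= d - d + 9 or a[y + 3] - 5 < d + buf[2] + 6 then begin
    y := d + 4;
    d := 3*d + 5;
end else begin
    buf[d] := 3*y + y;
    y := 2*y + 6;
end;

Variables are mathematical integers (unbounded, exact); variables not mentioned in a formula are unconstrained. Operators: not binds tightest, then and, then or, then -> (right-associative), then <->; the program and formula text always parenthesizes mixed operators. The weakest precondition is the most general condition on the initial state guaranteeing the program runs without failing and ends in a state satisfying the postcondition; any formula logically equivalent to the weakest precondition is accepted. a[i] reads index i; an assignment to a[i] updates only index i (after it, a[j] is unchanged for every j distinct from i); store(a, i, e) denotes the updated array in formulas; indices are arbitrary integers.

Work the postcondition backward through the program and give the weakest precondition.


Working backward. After the program, the postcondition 3*d + d - 9 = 7 must hold; in canonical form it is 4*d = 16.
Then branch requires 12*d = -4; else branch requires 4*d = 16.
Before the if: ((3*d <= 8 or a[y + 3] < buf[2] + d + 11) -> 12*d = -4) and ((not (3*d <= 8 or a[y + 3] < buf[2] + d + 11)) -> 4*d = 16)
Before buf[2] := d: ((3*d <= 8 or a[y + 3] < 2*d + 11) -> 12*d = -4) and ((not (3*d <= 8 or a[y + 3] < 2*d + 11)) -> 4*d = 16)
Answer: WP = ((3*d <= 8 or a[y + 3] < 2*d + 11) -> 12*d = -4) and ((not (3*d <= 8 or a[y + 3] < 2*d + 11)) -> 4*d = 16)


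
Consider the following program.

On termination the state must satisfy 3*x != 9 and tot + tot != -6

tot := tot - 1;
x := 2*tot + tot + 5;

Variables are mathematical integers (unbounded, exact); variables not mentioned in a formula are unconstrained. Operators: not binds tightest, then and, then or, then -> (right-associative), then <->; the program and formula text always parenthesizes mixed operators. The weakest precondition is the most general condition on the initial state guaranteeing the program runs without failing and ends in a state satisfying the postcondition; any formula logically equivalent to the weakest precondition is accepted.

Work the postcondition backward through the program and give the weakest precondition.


Working backward. After the program, the postcondition 3*x != 9 and tot + tot != -6 must hold; in canonical form it is 3*x != 9 and 2*tot != -6.
Before x := 2*tot + tot + 5: 9*tot != -6 and 2*tot != -6
Before tot := tot - 1: 9*tot != 3 and 2*tot != -4
Answer: WP = 9*tot != 3 and 2*tot != -4


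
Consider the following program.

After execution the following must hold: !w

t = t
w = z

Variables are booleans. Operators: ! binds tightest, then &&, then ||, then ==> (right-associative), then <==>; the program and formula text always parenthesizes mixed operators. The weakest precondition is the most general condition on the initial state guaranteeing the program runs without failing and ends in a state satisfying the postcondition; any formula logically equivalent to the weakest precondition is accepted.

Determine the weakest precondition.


Working backward. After the program, !w must hold.
Before w := z: !z
Before t := t: !z
Answer: WP = !z


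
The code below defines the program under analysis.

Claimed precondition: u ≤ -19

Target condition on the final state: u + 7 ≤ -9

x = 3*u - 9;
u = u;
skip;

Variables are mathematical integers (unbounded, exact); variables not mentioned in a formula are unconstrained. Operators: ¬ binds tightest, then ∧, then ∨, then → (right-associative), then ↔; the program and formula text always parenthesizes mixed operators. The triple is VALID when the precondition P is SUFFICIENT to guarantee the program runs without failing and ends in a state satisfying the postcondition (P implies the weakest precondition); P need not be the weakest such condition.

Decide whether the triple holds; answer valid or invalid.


Working backward. After the program, the postcondition u + 7 ≤ -9 must hold; in canonical form it is u ≤ -16.
Before skip: u ≤ -16
Before u := u: u ≤ -16
Before x := 3*u - 9: u ≤ -16
The weakest precondition is u ≤ -16.
Check whether u ≤ -19 implies it.
Every state satisfying the precondition satisfies the weakest precondition: the implication holds.
Answer: valid


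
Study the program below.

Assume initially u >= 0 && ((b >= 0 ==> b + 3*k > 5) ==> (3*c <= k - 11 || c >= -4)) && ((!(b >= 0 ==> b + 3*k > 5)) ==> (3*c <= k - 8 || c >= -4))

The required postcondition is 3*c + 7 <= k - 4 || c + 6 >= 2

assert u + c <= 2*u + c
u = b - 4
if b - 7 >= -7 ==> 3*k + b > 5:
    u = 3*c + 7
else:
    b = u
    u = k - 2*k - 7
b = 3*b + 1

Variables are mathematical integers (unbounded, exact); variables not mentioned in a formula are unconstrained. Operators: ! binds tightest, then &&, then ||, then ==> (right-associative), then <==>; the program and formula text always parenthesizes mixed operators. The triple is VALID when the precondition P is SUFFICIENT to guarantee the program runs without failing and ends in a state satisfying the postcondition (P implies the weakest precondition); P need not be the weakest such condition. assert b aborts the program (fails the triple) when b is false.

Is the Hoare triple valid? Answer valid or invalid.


Working backward. After the program, the postcondition 3*c + 7 <= k - 4 || c + 6 >= 2 must hold; in canonical form it is 3*c <= k - 11 || c >= -4.
Before b := 3*b + 1: 3*c <= k - 11 || c >= -4
Then branch requires 3*c <= k - 11 || c >= -4; else branch requires 3*c <= k - 11 || c >= -4.
Before the if: ((b >= 0 ==> b + 3*k > 5) ==> (3*c <= k - 11 || c >= -4)) && ((!(b >= 0 ==> b + 3*k > 5)) ==> (3*c <= k - 11 || c >= -4))
Before u := b - 4: ((b >= 0 ==> b + 3*k > 5) ==> (3*c <= k - 11 || c >= -4)) && ((!(b >= 0 ==> b + 3*k > 5)) ==> (3*c <= k - 11 || c >= -4))
Before assert u + c <= 2*u + c: u >= 0 && ((b >= 0 ==> b + 3*k > 5) ==> (3*c <= k - 11 || c >= -4)) && ((!(b >= 0 ==> b + 3*k > 5)) ==> (3*c <= k - 11 || c >= -4))
The weakest precondition is u >= 0 && ((b >= 0 ==> b + 3*k > 5) ==> (3*c <= k - 11 || c >= -4)) && ((!(b >= 0 ==> b + 3*k > 5)) ==> (3*c <= k - 11 || c >= -4)).
Check whether u >= 0 && ((b >= 0 ==> b + 3*k > 5) ==> (3*c <= k - 11 || c >= -4)) && ((!(b >= 0 ==> b + 3*k > 5)) ==> (3*c <= k - 8 || c >= -4)) implies it.
Countermodel: at the initial state b = 0, c = -5, k = -5, u = 0, the precondition holds but the weakest precondition fails.
Answer: invalid


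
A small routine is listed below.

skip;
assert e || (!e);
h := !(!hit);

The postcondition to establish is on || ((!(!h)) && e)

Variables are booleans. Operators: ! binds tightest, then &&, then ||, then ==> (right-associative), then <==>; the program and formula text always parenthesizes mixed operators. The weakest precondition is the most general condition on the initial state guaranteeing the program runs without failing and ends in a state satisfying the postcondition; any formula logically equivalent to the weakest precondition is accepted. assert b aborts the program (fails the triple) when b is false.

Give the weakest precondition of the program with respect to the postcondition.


Working backward. After the program, the postcondition on || ((!(!h)) && e) must hold; in canonical form it is on || (h && e).
Before h := !(!hit): on || (hit && e)
Before assert e || (!e): on || (hit && e)
Before skip: on || (hit && e)
Answer: WP = on || (hit && e)


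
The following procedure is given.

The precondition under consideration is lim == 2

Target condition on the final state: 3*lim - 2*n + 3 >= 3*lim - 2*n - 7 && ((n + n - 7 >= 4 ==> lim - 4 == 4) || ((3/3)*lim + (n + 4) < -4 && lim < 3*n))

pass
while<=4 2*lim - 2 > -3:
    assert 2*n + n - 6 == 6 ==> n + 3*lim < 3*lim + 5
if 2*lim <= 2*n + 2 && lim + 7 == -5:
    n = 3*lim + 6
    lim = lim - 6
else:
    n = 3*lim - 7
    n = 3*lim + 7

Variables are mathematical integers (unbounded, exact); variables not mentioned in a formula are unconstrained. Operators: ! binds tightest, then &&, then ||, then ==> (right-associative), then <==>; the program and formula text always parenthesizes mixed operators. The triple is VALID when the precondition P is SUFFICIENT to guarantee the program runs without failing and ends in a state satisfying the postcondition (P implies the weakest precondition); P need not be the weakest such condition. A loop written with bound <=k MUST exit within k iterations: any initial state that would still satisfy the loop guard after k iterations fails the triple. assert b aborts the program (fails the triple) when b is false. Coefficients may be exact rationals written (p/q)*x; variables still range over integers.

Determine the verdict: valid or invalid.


Working backward. After the program, the postcondition 3*lim - 2*n + 3 >= 3*lim - 2*n - 7 && ((n + n - 7 >= 4 ==> lim - 4 == 4) || ((3/3)*lim + (n + 4) < -4 && lim < 3*n)) must hold; in canonical form it is (2*n >= 11 ==> lim == 8) || (lim + n < -8 && lim < 3*n).
Then branch requires (6*lim >= -1 ==> lim == 14) || (4*lim < -8 && 8*lim > -24); else branch requires (6*lim >= -3 ==> lim == 8) || (4*lim < -15 && 8*lim > -21).
Before the if: ((2*lim <= 2*n + 2 && lim == -12) ==> ((6*lim >= -1 ==> lim == 14) || (4*lim < -8 && 8*lim > -24))) && ((!(2*lim <= 2*n + 2 && lim == -12)) ==> ((6*lim >= -3 ==> lim == 8) || (4*lim < -15 && 8*lim > -21)))
Before the loop (bound <=4), unroll the exhaustion recursion (WP_0 = exit-now case; WP_j = one more guarded iteration, up to j = 4):
  WP_0: (!(2*lim > -1)) && ((2*lim <= 2*n + 2 && lim == -12) ==> ((6*lim >= -1 ==> lim == 14) || (4*lim < -8 && 8*lim > -24))) && ((!(2*lim <= 2*n + 2 && lim == -12)) ==> ((6*lim >= -3 ==> lim == 8) || (4*lim < -15 && 8*lim > -21)))
  WP_1: (2*lim > -1 ==> ((3*n == 12 ==> n < 5) && (!(2*lim > -1)) && ((2*lim <= 2*n + 2 && lim == -12) ==> ((6*lim >= -1 ==> lim == 14) || (4*lim < -8 && 8*lim > -24))) && ((!(2*lim <= 2*n + 2 && lim == -12)) ==> ((6*lim >= -3 ==> lim == 8) || (4*lim < -15 && 8*lim > -21))))) && ((!(2*lim > -1)) ==> (((2*lim <= 2*n + 2 && lim == -12) ==> ((6*lim >= -1 ==> lim == 14) || (4*lim < -8 && 8*lim > -24))) && ((!(2*lim <= 2*n + 2 && lim == -12)) ==> ((6*lim >= -3 ==> lim == 8) || (4*lim < -15 && 8*lim > -21)))))
  WP_2: (2*lim > -1 ==> ((3*n == 12 ==> n < 5) && (2*lim > -1 ==> ((3*n == 12 ==> n < 5) && (!(2*lim > -1)) && ((2*lim <= 2*n + 2 && lim == -12) ==> ((6*lim >= -1 ==> lim == 14) || (4*lim < -8 && 8*lim > -24))) && ((!(2*lim <= 2*n + 2 && lim == -12)) ==> ((6*lim >= -3 ==> lim == 8) || (4*lim < -15 && 8*lim > -21))))) && ((!(2*lim > -1)) ==> (((2*lim <= 2*n + 2 && lim == -12) ==> ((6*lim >= -1 ==> lim == 14) || (4*lim < -8 && 8*lim > -24))) && ((!(2*lim <= 2*n + 2 && lim == -12)) ==> ((6*lim >= -3 ==> lim == 8) || (4*lim < -15 && 8*lim > -21))))))) && ((!(2*lim > -1)) ==> (((2*lim <= 2*n + 2 && lim == -12) ==> ((6*lim >= -1 ==> lim == 14) || (4*lim < -8 && 8*lim > -24))) && ((!(2*lim <= 2*n + 2 && lim == -12)) ==> ((6*lim >= -3 ==> lim == 8) || (4*lim < -15 && 8*lim > -21)))))
  WP_3: (2*lim > -1 ==> ((3*n == 12 ==> n < 5) && (2*lim > -1 ==> ((3*n == 12 ==> n < 5) && (2*lim > -1 ==> ((3*n == 12 ==> n < 5) && (!(2*lim > -1)) && ((2*lim <= 2*n + 2 && lim == -12) ==> ((6*lim >= -1 ==> lim == 14) || (4*lim < -8 && 8*lim > -24))) && ((!(2*lim <= 2*n + 2 && lim == -12)) ==> ((6*lim >= -3 ==> lim == 8) || (4*lim < -15 && 8*lim > -21))))) && ((!(2*lim > -1)) ==> (((2*lim <= 2*n + 2 && lim == -12) ==> ((6*lim >= -1 ==> lim == 14) || (4*lim < -8 && 8*lim > -24))) && ((!(2*lim <= 2*n + 2 && lim == -12)) ==> ((6*lim >= -3 ==> lim == 8) || (4*lim < -15 && 8*lim > -21))))))) && ((!(2*lim > -1)) ==> (((2*lim <= 2*n + 2 && lim == -12) ==> ((6*lim >= -1 ==> lim == 14) || (4*lim < -8 && 8*lim > -24))) && ((!(2*lim <= 2*n + 2 && lim == -12)) ==> ((6*lim >= -3 ==> lim == 8) || (4*lim < -15 && 8*lim > -21))))))) && ((!(2*lim > -1)) ==> (((2*lim <= 2*n + 2 && lim == -12) ==> ((6*lim >= -1 ==> lim == 14) || (4*lim < -8 && 8*lim > -24))) && ((!(2*lim <= 2*n + 2 && lim == -12)) ==> ((6*lim >= -3 ==> lim == 8) || (4*lim < -15 && 8*lim > -21)))))
  WP_4: (2*lim > -1 ==> ((3*n == 12 ==> n < 5) && (2*lim > -1 ==> ((3*n == 12 ==> n < 5) && (2*lim > -1 ==> ((3*n == 12 ==> n < 5) && (2*lim > -1 ==> ((3*n == 12 ==> n < 5) && (!(2*lim > -1)) && ((2*lim <= 2*n + 2 && lim == -12) ==> ((6*lim >= -1 ==> lim == 14) || (4*lim < -8 && 8*lim > -24))) && ((!(2*lim <= 2*n + 2 && lim == -12)) ==> ((6*lim >= -3 ==> lim == 8) || (4*lim < -15 && 8*lim > -21))))) && ((!(2*lim > -1)) ==> (((2*lim <= 2*n + 2 && lim == -12) ==> ((6*lim >= -1 ==> lim == 14) || (4*lim < -8 && 8*lim > -24))) && ((!(2*lim <= 2*n + 2 && lim == -12)) ==> ((6*lim >= -3 ==> lim == 8) || (4*lim < -15 && 8*lim > -21))))))) && ((!(2*lim > -1)) ==> (((2*lim <= 2*n + 2 && lim == -12) ==> ((6*lim >= -1 ==> lim == 14) || (4*lim < -8 && 8*lim > -24))) && ((!(2*lim <= 2*n + 2 && lim == -12)) ==> ((6*lim >= -3 ==> lim == 8) || (4*lim < -15 && 8*lim > -21))))))) && ((!(2*lim > -1)) ==> (((2*lim <= 2*n + 2 && lim == -12) ==> ((6*lim >= -1 ==> lim == 14) || (4*lim < -8 && 8*lim > -24))) && ((!(2*lim <= 2*n + 2 && lim == -12)) ==> ((6*lim >= -3 ==> lim == 8) || (4*lim < -15 && 8*lim > -21))))))) && ((!(2*lim > -1)) ==> (((2*lim <= 2*n + 2 && lim == -12) ==> ((6*lim >= -1 ==> lim == 14) || (4*lim < -8 && 8*lim > -24))) && ((!(2*lim <= 2*n + 2 && lim == -12)) ==> ((6*lim >= -3 ==> lim == 8) || (4*lim < -15 && 8*lim > -21)))))
So before the loop: (2*lim > -1 ==> ((3*n == 12 ==> n < 5) && (2*lim > -1 ==> ((3*n == 12 ==> n < 5) && (2*lim > -1 ==> ((3*n == 12 ==> n < 5) && (2*lim > -1 ==> ((3*n == 12 ==> n < 5) && (!(2*lim > -1)) && ((2*lim <= 2*n + 2 && lim == -12) ==> ((6*lim >= -1 ==> lim == 14) || (4*lim < -8 && 8*lim > -24))) && ((!(2*lim <= 2*n + 2 && lim == -12)) ==> ((6*lim >= -3 ==> lim == 8) || (4*lim < -15 && 8*lim > -21))))) && ((!(2*lim > -1)) ==> (((2*lim <= 2*n + 2 && lim == -12) ==> ((6*lim >= -1 ==> lim == 14) || (4*lim < -8 && 8*lim > -24))) && ((!(2*lim <= 2*n + 2 && lim == -12)) ==> ((6*lim >= -3 ==> lim == 8) || (4*lim < -15 && 8*lim > -21))))))) && ((!(2*lim > -1)) ==> (((2*lim <= 2*n + 2 && lim == -12) ==> ((6*lim >= -1 ==> lim == 14) || (4*lim < -8 && 8*lim > -24))) && ((!(2*lim <= 2*n + 2 && lim == -12)) ==> ((6*lim >= -3 ==> lim == 8) || (4*lim < -15 && 8*lim > -21))))))) && ((!(2*lim > -1)) ==> (((2*lim <= 2*n + 2 && lim == -12) ==> ((6*lim >= -1 ==> lim == 14) || (4*lim < -8 && 8*lim > -24))) && ((!(2*lim <= 2*n + 2 && lim == -12)) ==> ((6*lim >= -3 ==> lim == 8) || (4*lim < -15 && 8*lim > -21))))))) && ((!(2*lim > -1)) ==> (((2*lim <= 2*n + 2 && lim == -12) ==> ((6*lim >= -1 ==> lim == 14) || (4*lim < -8 && 8*lim > -24))) && ((!(2*lim <= 2*n + 2 && lim == -12)) ==> ((6*lim >= -3 ==> lim == 8) || (4*lim < -15 && 8*lim > -21)))))
Before skip: (2*lim > -1 ==> ((3*n == 12 ==> n < 5) && (2*lim > -1 ==> ((3*n == 12 ==> n < 5) && (2*lim > -1 ==> ((3*n == 12 ==> n < 5) && (2*lim > -1 ==> ((3*n == 12 ==> n < 5) && (!(2*lim > -1)) && ((2*lim <= 2*n + 2 && lim == -12) ==> ((6*lim >= -1 ==> lim == 14) || (4*lim < -8 && 8*lim > -24))) && ((!(2*lim <= 2*n + 2 && lim == -12)) ==> ((6*lim >= -3 ==> lim == 8) || (4*lim < -15 && 8*lim > -21))))) && ((!(2*lim > -1)) ==> (((2*lim <= 2*n + 2 && lim == -12) ==> ((6*lim >= -1 ==> lim == 14) || (4*lim < -8 && 8*lim > -24))) && ((!(2*lim <= 2*n + 2 && lim == -12)) ==> ((6*lim >= -3 ==> lim == 8) || (4*lim < -15 && 8*lim > -21))))))) && ((!(2*lim > -1)) ==> (((2*lim <= 2*n + 2 && lim == -12) ==> ((6*lim >= -1 ==> lim == 14) || (4*lim < -8 && 8*lim > -24))) && ((!(2*lim <= 2*n + 2 && lim == -12)) ==> ((6*lim >= -3 ==> lim == 8) || (4*lim < -15 && 8*lim > -21))))))) && ((!(2*lim > -1)) ==> (((2*lim <= 2*n + 2 && lim == -12) ==> ((6*lim >= -1 ==> lim == 14) || (4*lim < -8 && 8*lim > -24))) && ((!(2*lim <= 2*n + 2 && lim == -12)) ==> ((6*lim >= -3 ==> lim == 8) || (4*lim < -15 && 8*lim > -21))))))) && ((!(2*lim > -1)) ==> (((2*lim <= 2*n + 2 && lim == -12) ==> ((6*lim >= -1 ==> lim == 14) || (4*lim < -8 && 8*lim > -24))) && ((!(2*lim <= 2*n + 2 && lim == -12)) ==> ((6*lim >= -3 ==> lim == 8) || (4*lim < -15 && 8*lim > -21)))))
The weakest precondition is (2*lim > -1 ==> ((3*n == 12 ==> n < 5) && (2*lim > -1 ==> ((3*n == 12 ==> n < 5) && (2*lim > -1 ==> ((3*n == 12 ==> n < 5) && (2*lim > -1 ==> ((3*n == 12 ==> n < 5) && (!(2*lim > -1)) && ((2*lim <= 2*n + 2 && lim == -12) ==> ((6*lim >= -1 ==> lim == 14) || (4*lim < -8 && 8*lim > -24))) && ((!(2*lim <= 2*n + 2 && lim == -12)) ==> ((6*lim >= -3 ==> lim == 8) || (4*lim < -15 && 8*lim > -21))))) && ((!(2*lim > -1)) ==> (((2*lim <= 2*n + 2 && lim == -12) ==> ((6*lim >= -1 ==> lim == 14) || (4*lim < -8 && 8*lim > -24))) && ((!(2*lim <= 2*n + 2 && lim == -12)) ==> ((6*lim >= -3 ==> lim == 8) || (4*lim < -15 && 8*lim > -21))))))) && ((!(2*lim > -1)) ==> (((2*lim <= 2*n + 2 && lim == -12) ==> ((6*lim >= -1 ==> lim == 14) || (4*lim < -8 && 8*lim > -24))) && ((!(2*lim <= 2*n + 2 && lim == -12)) ==> ((6*lim >= -3 ==> lim == 8) || (4*lim < -15 && 8*lim > -21))))))) && ((!(2*lim > -1)) ==> (((2*lim <= 2*n + 2 && lim == -12) ==> ((6*lim >= -1 ==> lim == 14) || (4*lim < -8 && 8*lim > -24))) && ((!(2*lim <= 2*n + 2 && lim == -12)) ==> ((6*lim >= -3 ==> lim == 8) || (4*lim < -15 && 8*lim > -21))))))) && ((!(2*lim > -1)) ==> (((2*lim <= 2*n + 2 && lim == -12) ==> ((6*lim >= -1 ==> lim == 14) || (4*lim < -8 && 8*lim > -24))) && ((!(2*lim <= 2*n + 2 && lim == -12)) ==> ((6*lim >= -3 ==> lim == 8) || (4*lim < -15 && 8*lim > -21))))).
Check whether lim == 2 implies it.
Countermodel: at the initial state lim = 2, n = 0, the precondition holds but the weakest precondition fails.
Answer: invalid
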